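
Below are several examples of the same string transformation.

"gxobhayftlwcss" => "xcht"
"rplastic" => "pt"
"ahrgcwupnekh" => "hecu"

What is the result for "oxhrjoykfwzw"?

In each case the input is transformed by: take characters alternately from the front and the back (1st, last, 2nd, 2nd-last, ...), then keep one character in every 3, starting at position 3 (positions 3rd, 6th, 9th, ...).
"oxhrjoykfwzw" → "owxzhwrfjkoy" → "xwjy".

xwjy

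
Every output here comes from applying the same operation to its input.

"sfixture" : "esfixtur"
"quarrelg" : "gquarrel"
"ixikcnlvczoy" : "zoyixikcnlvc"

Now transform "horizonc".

In each case the input is transformed by: move the first 3 characters to the end (rotate left by 3), then swap the front and back halves of the string.
So "horizonc" becomes "chorizon".

chorizon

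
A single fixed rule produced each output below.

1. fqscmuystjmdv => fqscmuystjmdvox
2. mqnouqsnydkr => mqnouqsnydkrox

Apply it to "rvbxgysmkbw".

rvbxgysmkbwox

The pattern: append "ox".
On "rvbxgysmkbw" that produces "rvbxgysmkbwox".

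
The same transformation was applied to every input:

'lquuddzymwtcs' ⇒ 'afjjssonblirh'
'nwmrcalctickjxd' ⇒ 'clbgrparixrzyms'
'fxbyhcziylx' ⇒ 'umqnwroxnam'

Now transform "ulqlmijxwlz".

The rule is to shift every letter 11 places backward in the alphabet (wrapping around).
Applying that to "ulqlmijxwlz" gives "jafabxymlao".

jafabxymlao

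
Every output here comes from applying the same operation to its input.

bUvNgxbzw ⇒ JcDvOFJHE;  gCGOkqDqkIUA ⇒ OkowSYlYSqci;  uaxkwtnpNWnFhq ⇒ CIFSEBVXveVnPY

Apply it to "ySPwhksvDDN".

GaxEPSADllv

Looking at the pairs, the operation is to flip the case of every letter, then shift every letter 8 places forward in the alphabet (wrapping around).
Applying that to "ySPwhksvDDN" gives "GaxEPSADllv".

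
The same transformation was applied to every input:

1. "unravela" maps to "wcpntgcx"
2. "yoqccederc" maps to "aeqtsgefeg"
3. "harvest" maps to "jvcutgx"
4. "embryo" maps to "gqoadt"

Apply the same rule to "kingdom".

mokqpfi

The pattern: take characters alternately from the front and the back (1st, last, 2nd, 2nd-last, ...), then shift every letter 2 places forward in the alphabet (wrapping around).
Applying that to "kingdom" gives "mokqpfi".
(Check on "yoqccederc": → "ycorqecdce" → "aeqtsgefeg" ✓)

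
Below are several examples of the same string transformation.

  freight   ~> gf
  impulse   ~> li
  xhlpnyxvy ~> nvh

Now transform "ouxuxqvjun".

The transformation: move the first 2 characters to the end (rotate left by 2), then keep one character in every 3, starting at position 3 (positions 3rd, 6th, 9th, ...).
For "ouxuxqvjun", step one produces "xuxqvjunou"; step two turns that into "xjo".

xjo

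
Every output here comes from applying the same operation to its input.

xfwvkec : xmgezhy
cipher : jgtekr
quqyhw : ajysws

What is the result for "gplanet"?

Each output is the input with this applied: shift every letter 2 places forward in the alphabet (wrapping around), then move the first 3 characters to the end (rotate left by 3).
Starting from "gplanet": after the first operation, "irncpgv"; after the second, "cpgvirn".

cpgvirn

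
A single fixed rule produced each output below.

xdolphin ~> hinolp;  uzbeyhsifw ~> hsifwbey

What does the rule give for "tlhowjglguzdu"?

The pattern: delete the first 2 characters, then move the first 3 characters to the end (rotate left by 3).
Starting from "tlhowjglguzdu": after the first operation, "howjglguzdu"; after the second, "jglguzduhow".
(Check on "xdolphin": → "olphin" → "hinolp" ✓)

jglguzduhow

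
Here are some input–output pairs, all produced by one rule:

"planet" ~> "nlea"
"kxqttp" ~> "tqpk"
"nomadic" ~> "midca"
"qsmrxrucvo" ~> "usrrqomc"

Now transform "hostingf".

onihgf

Rule — sort the characters into reverse alphabetical order, then delete the first 2 characters.
On "hostingf": the first step gives "tsonihgf", and the second then gives "onihgf".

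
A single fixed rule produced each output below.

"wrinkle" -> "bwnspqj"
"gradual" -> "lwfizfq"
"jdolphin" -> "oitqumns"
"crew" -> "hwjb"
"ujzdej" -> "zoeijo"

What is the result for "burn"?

Rule — shift every letter 5 places forward in the alphabet (wrapping around).
So "burn" becomes "gzws".

gzws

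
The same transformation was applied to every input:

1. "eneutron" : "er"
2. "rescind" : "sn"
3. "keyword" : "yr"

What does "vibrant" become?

bn

Each output is the input with this applied: keep one character in every 3, starting at position 3 (positions 3rd, 6th, 9th, ...).
Doing the same to "vibrant": "bn".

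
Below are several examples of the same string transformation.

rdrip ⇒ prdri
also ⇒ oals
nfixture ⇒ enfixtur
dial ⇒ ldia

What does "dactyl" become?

Looking at the pairs, the operation is to move the last character to the front.
So "dactyl" becomes "ldacty".

ldacty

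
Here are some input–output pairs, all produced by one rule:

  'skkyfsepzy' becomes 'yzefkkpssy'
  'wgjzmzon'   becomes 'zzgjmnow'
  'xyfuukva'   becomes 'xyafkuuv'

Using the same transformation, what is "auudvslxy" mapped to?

xyadlsuuv

In each case the input is transformed by: sort the characters into alphabetical order, then move the last 2 characters to the front (rotate right by 2).
Starting from "auudvslxy": after the first operation, "adlsuuvxy"; after the second, "xyadlsuuv".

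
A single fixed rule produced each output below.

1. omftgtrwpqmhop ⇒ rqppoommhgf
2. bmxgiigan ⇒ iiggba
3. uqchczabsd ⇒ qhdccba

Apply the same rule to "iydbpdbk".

Rule — sort the characters into reverse alphabetical order, then delete the first 3 characters.
Working it through for "iydbpdbk": intermediate "ypkiddbb", final "iddbb".

iddbb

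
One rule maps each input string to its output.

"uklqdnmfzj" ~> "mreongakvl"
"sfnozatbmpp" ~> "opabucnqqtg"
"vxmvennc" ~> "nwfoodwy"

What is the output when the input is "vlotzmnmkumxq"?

puanonlvnyrwm

Rule — move the first 2 characters to the end (rotate left by 2), then shift every letter 1 place forward in the alphabet (wrapping around).
Applying both steps to "vlotzmnmkumxq": "otzmnmkumxqvl", then "puanonlvnyrwm".
(Check on "uklqdnmfzj": → "lqdnmfzjuk" → "mreongakvl" ✓)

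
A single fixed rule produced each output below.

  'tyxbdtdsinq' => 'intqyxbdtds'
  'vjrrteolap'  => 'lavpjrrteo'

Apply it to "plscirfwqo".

The pattern: swap the first and last characters, then move the last 3 characters to the front (rotate right by 3).
"plscirfwqo" → "olscirfwqp" → "wqpolscirf".
(Check on "vjrrteolap": → "pjrrteolav" → "lavpjrrteo" ✓)

wqpolscirf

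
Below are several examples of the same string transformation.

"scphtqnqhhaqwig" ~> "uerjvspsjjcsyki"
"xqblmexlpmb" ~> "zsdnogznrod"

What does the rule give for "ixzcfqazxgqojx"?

kzbehscbzisqlz

The pattern: shift every letter 2 places forward in the alphabet (wrapping around).
Doing the same to "ixzcfqazxgqojx": "kzbehscbzisqlz".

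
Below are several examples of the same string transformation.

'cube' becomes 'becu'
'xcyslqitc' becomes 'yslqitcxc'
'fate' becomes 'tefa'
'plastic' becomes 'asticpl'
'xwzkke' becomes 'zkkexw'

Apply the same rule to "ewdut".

dutew

What's happening: move the first 2 characters to the end (rotate left by 2).
Doing the same to "ewdut": "dutew".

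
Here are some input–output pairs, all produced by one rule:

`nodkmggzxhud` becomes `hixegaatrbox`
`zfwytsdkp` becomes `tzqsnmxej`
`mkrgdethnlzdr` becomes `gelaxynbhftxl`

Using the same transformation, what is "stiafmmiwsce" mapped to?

Each output is the input with this applied: shift every letter 6 places backward in the alphabet (wrapping around).
"stiafmmiwsce" → "mncuzggcqmwy".

mncuzggcqmwy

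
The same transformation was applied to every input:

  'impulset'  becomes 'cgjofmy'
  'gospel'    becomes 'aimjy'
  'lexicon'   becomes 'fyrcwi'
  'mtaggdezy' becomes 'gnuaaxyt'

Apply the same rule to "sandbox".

muhxvi

The transformation: shift every letter 6 places backward in the alphabet (wrapping around), then delete the last character.
Applying both steps to "sandbox": "muhxvir", then "muhxvi".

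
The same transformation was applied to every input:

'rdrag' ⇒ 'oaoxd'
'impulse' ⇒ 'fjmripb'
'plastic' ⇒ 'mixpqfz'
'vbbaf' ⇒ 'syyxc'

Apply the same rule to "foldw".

cliat

Looking at the pairs, the operation is to shift every letter 3 places backward in the alphabet (wrapping around).
So "foldw" becomes "cliat".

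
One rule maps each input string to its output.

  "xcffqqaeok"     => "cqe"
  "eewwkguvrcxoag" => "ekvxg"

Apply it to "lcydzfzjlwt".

What's happening: keep one character in every 3, starting at position 2 (positions 2nd, 5th, 8th, ...).
On "lcydzfzjlwt" that produces "czjt".

czjt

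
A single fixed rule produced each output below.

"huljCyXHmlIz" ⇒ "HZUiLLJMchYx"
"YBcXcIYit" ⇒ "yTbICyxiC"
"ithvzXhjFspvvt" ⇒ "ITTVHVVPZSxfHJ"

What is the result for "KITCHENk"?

kKintech

Each output is the input with this applied: flip the case of every letter, then take characters alternately from the front and the back (1st, last, 2nd, 2nd-last, ...).
On "KITCHENk": the first step gives "kitchenK", and the second then gives "kKintech".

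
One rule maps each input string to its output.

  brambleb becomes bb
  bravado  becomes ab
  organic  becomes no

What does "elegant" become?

Each output is the input with this applied: move the first 2 characters to the end (rotate left by 2), then keep one character in every 3, starting at position 3 (positions 3rd, 6th, 9th, ...).
On "elegant": the first step gives "egantel", and the second then gives "ae".

ae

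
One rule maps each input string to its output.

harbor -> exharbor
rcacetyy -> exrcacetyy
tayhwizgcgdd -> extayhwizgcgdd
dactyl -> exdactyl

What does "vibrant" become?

exvibrant

The pattern: prepend "ex".
So "vibrant" becomes "exvibrant".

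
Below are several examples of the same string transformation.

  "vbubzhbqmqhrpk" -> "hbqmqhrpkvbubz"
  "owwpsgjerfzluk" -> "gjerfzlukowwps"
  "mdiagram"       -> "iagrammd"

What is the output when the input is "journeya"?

Looking at the pairs, the operation is to move the last 2 characters to the front (rotate right by 2), then swap the front and back halves of the string.
For "journeya", step one produces "yajourne"; step two turns that into "urneyajo".

urneyajo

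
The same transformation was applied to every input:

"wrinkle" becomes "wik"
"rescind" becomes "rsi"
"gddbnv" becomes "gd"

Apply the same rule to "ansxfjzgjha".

Looking at the pairs, the operation is to keep every other character starting from the first (positions 1st, 3rd, 5th, ...), then delete the last character.
For "ansxfjzgjha", step one produces "asfzja"; step two turns that into "asfzj".

asfzj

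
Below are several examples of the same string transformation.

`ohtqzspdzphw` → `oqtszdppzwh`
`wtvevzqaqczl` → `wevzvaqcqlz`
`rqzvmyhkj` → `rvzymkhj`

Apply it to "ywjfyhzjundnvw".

yfjhyjznundwv

The transformation: swap each adjacent pair of characters (1↔2, 3↔4, ...), then delete the first character.
For "ywjfyhzjundnvw", step one produces "wyfjhyjznundwv"; step two turns that into "yfjhyjznundwv".
(Check on "ohtqzspdzphw": → "hoqtszdppzwh" → "oqtszdppzwh" ✓)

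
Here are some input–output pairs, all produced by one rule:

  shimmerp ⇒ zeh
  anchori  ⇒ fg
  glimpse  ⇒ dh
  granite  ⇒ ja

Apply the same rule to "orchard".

js

The transformation: shift every letter 8 places backward in the alphabet (wrapping around), then keep one character in every 3, starting at position 2 (positions 2nd, 5th, 8th, ...).
On "orchard": the first step gives "gjuzsjv", and the second then gives "js".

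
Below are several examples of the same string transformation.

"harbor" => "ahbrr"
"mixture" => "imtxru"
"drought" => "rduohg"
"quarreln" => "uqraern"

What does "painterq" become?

Rule — swap each adjacent pair of characters (1↔2, 3↔4, ...), then delete the last character.
For "painterq", step one produces "apnietqr"; step two turns that into "apnietq".

apnietq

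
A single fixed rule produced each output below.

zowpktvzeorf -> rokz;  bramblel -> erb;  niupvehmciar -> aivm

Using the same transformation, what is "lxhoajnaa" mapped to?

Rule — move the last 3 characters to the front (rotate right by 3), then keep one character in every 3, starting at position 2 (positions 2nd, 5th, 8th, ...).
Working it through for "lxhoajnaa": intermediate "naalxhoaj", final "axa".

axa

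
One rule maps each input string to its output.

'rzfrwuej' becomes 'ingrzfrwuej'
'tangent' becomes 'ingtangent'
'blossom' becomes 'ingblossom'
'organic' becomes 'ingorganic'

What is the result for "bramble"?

Rule — prepend "ing".
For "bramble" the result is "ingbramble".

ingbramble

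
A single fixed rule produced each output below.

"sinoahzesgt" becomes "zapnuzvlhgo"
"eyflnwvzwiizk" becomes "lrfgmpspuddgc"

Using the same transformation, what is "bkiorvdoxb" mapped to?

The transformation: shift every letter 7 places forward in the alphabet (wrapping around), then take characters alternately from the front and the back (1st, last, 2nd, 2nd-last, ...).
"bkiorvdoxb" → "irpvyckvei" → "iirepvvkyc".
(Check on "sinoahzesgt": → "zpuvhoglzna" → "zapnuzvlhgo" ✓)

iirepvvkyc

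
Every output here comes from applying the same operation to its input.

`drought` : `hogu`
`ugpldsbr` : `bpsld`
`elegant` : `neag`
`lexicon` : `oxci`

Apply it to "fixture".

rxut

In each case the input is transformed by: take characters alternately from the front and the back (1st, last, 2nd, 2nd-last, ...), then delete the first 3 characters.
Working it through for "fixture": intermediate "feirxut", final "rxut".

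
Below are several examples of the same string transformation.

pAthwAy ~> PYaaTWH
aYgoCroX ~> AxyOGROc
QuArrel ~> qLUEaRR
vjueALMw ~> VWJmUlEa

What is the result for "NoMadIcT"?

ntOCmiAD

Looking at the pairs, the operation is to flip the case of every letter, then take characters alternately from the front and the back (1st, last, 2nd, 2nd-last, ...).
Applying both steps to "NoMadIcT": "nOmADiCt", then "ntOCmiAD".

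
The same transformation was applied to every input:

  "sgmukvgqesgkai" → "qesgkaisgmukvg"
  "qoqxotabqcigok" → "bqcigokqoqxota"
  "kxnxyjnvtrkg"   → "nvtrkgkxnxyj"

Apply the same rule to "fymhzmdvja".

The pattern: swap the front and back halves of the string.
For "fymhzmdvja" the result is "mdvjafymhz".

mdvjafymhz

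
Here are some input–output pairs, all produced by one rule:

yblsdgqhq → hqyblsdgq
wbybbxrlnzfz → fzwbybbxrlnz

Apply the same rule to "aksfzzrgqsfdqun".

unaksfzzrgqsfdq

The pattern: move the last 2 characters to the front (rotate right by 2).
"aksfzzrgqsfdqun" → "unaksfzzrgqsfdq".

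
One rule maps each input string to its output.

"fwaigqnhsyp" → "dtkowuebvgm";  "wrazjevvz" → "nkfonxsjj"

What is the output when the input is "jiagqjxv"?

Rule — shift every letter 12 places backward in the alphabet (wrapping around), then move the last character to the front.
"jiagqjxv" → "xwouexlj" → "jxwouexl".
(Check on "fwaigqnhsyp": → "tkowuebvgmd" → "dtkowuebvgm" ✓)

jxwouexl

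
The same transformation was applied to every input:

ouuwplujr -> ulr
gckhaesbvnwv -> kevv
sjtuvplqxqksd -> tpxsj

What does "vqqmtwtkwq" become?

qwwq

Looking at the pairs, the operation is to move the first 2 characters to the end (rotate left by 2), then keep one character in every 3, starting at position 1 (positions 1st, 4th, 7th, ...).
"vqqmtwtkwq" → "qwwq".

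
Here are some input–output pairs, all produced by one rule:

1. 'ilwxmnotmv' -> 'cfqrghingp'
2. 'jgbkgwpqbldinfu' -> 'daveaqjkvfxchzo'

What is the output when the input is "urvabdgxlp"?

olpuvxarfj

Rule — shift every letter 6 places backward in the alphabet (wrapping around).
"urvabdgxlp" → "olpuvxarfj".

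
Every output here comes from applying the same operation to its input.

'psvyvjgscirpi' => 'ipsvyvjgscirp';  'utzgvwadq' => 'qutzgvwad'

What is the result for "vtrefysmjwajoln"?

Rule — move the last character to the front.
For "vtrefysmjwajoln" the result is "nvtrefysmjwajol".

nvtrefysmjwajol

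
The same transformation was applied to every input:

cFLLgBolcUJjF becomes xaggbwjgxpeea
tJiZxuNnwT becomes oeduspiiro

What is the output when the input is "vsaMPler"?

qnvhkgzm

The transformation: shift every letter 5 places backward in the alphabet (wrapping around), then convert every letter to lowercase.
Starting from "vsaMPler": after the first operation, "qnvHKgzm"; after the second, "qnvhkgzm".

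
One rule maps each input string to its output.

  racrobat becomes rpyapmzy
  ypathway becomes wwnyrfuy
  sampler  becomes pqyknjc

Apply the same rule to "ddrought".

rbbpmsef

Rule — move the last character to the front, then shift every letter 2 places backward in the alphabet (wrapping around).
For "ddrought", step one produces "tddrough"; step two turns that into "rbbpmsef".
(Check on "ypathway": → "yypathwa" → "wwnyrfuy" ✓)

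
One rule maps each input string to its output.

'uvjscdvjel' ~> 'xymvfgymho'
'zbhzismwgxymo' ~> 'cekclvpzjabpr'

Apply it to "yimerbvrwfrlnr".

blphueyuziuoqu

Rule — shift every letter 3 places forward in the alphabet (wrapping around).
Doing the same to "yimerbvrwfrlnr": "blphueyuziuoqu".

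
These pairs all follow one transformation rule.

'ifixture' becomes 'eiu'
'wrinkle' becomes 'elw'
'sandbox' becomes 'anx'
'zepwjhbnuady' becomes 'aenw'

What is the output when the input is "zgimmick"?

cim

In each case the input is transformed by: sort the characters into alphabetical order, then keep one character in every 3, starting at position 1 (positions 1st, 4th, 7th, ...).
On "zgimmick": the first step gives "cgiikmmz", and the second then gives "cim".
(Check on "wrinkle": → "eiklnrw" → "elw" ✓)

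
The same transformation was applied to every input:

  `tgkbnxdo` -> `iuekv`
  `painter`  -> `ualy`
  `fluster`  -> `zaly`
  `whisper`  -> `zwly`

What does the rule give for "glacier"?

The transformation: delete the first 3 characters, then shift every letter 7 places forward in the alphabet (wrapping around).
Applying both steps to "glacier": "cier", then "jply".

jply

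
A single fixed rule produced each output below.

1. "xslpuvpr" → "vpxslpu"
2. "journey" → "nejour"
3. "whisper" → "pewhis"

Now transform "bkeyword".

Looking at the pairs, the operation is to delete the last character, then move the last 2 characters to the front (rotate right by 2).
Starting from "bkeyword": after the first operation, "bkeywor"; after the second, "orbkeyw".

orbkeyw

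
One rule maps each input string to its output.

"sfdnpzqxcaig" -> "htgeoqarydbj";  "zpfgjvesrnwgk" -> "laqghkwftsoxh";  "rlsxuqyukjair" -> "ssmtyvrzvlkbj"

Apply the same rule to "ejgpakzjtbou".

The transformation: move the last character to the front, then shift every letter 1 place forward in the alphabet (wrapping around).
Applying both steps to "ejgpakzjtbou": "uejgpakzjtbo", then "vfkhqblakucp".

vfkhqblakucp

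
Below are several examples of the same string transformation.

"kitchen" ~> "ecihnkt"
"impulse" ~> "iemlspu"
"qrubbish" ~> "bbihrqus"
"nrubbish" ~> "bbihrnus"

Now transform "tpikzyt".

The rule is to sort the characters into alphabetical order, then swap each adjacent pair of characters (1↔2, 3↔4, ...).
Working it through for "tpikzyt": intermediate "ikpttyz", final "kitpytz".

kitpytz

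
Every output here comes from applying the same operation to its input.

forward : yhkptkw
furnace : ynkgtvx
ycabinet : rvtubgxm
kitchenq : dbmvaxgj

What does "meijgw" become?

What's happening: shift every letter 7 places backward in the alphabet (wrapping around).
Applying that to "meijgw" gives "fxbczp".

fxbczp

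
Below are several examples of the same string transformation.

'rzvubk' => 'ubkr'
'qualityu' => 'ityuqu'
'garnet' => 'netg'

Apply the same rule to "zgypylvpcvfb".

Looking at the pairs, the operation is to swap the front and back halves of the string, then delete the last 2 characters.
"zgypylvpcvfb" → "vpcvfbzgypyl" → "vpcvfbzgyp".

vpcvfbzgyp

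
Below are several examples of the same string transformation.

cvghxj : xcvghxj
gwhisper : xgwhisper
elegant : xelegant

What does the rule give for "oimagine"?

In each case the input is transformed by: prepend "x".
For "oimagine" the result is "xoimagine".

xoimagine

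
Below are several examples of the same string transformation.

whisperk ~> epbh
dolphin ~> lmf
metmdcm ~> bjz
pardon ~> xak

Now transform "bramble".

oji

The rule is to keep every other character starting from the second (positions 2nd, 4th, 6th, ...), then shift every letter 3 places backward in the alphabet (wrapping around).
"bramble" → "rml" → "oji".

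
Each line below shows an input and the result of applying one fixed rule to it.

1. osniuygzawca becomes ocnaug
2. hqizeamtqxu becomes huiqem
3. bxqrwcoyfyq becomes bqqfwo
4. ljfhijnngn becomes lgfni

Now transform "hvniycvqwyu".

hunwyv

The transformation: keep every other character starting from the first (positions 1st, 3rd, 5th, ...), then take characters alternately from the front and the back (1st, last, 2nd, 2nd-last, ...).
"hvniycvqwyu" → "hnyvwu" → "hunwyv".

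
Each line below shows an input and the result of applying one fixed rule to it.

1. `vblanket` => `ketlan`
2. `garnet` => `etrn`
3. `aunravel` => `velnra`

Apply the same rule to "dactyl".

ylct

Rule — delete the first 2 characters, then swap the front and back halves of the string.
Applying both steps to "dactyl": "ctyl", then "ylct".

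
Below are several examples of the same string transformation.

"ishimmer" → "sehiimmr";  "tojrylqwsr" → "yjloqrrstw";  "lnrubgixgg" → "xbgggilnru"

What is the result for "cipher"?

rcehip

The rule is to sort the characters into alphabetical order, then move the last character to the front.
For "cipher", step one produces "cehipr"; step two turns that into "rcehip".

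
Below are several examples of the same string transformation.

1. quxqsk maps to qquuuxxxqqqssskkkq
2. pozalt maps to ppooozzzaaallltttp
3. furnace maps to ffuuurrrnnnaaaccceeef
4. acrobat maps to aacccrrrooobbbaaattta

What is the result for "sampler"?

ssaaammmpppllleeerrrs

The rule is to repeat every character 3 times, then move the first character to the end.
Applying both steps to "sampler": "sssaaammmpppllleeerrr", then "ssaaammmpppllleeerrrs".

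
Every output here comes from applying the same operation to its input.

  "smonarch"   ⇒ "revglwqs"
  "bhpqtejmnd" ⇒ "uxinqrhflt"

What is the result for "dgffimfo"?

jmqjshkj

In each case the input is transformed by: shift every letter 4 places forward in the alphabet (wrapping around), then move the first 3 characters to the end (rotate left by 3).
For "dgffimfo", step one produces "hkjjmqjs"; step two turns that into "jmqjshkj".
(Check on "bhpqtejmnd": → "fltuxinqrh" → "uxinqrhflt" ✓)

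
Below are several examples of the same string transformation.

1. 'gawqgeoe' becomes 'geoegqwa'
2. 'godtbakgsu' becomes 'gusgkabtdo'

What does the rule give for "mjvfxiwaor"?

What's happening: move the first character to the end, then reverse the string.
On "mjvfxiwaor": the first step gives "jvfxiwaorm", and the second then gives "mroawixfvj".

mroawixfvj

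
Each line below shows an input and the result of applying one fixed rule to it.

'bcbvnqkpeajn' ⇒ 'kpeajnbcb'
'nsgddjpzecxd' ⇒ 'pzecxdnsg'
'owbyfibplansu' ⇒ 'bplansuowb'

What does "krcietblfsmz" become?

blfsmzkrc

Looking at the pairs, the operation is to move the first 3 characters to the end (rotate left by 3), then delete the first 3 characters.
Starting from "krcietblfsmz": after the first operation, "ietblfsmzkrc"; after the second, "blfsmzkrc".
(Check on "nsgddjpzecxd": → "ddjpzecxdnsg" → "pzecxdnsg" ✓)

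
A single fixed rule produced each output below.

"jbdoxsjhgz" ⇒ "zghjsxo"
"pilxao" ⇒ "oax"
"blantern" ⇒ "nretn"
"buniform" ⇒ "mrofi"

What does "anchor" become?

The pattern: delete the first 3 characters, then reverse the string.
For "anchor", step one produces "hor"; step two turns that into "roh".

roh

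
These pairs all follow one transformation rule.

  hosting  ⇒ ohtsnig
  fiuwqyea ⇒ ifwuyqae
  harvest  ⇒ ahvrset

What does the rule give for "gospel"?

ogpsle

The rule is to swap each adjacent pair of characters (1↔2, 3↔4, ...).
Doing the same to "gospel": "ogpsle".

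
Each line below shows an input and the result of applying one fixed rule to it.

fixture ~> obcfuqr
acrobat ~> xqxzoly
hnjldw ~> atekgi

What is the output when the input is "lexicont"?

Each output is the input with this applied: move the last 2 characters to the front (rotate right by 2), then shift every letter 3 places backward in the alphabet (wrapping around).
"lexicont" → "ntlexico" → "kqibufzl".
(Check on "fixture": → "refixtu" → "obcfuqr" ✓)

kqibufzl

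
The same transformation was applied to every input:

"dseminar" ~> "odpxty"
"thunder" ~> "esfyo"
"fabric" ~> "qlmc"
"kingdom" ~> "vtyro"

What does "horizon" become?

In each case the input is transformed by: shift every letter 11 places forward in the alphabet (wrapping around), then delete the last 2 characters.
So "horizon" becomes "szctk".

szctk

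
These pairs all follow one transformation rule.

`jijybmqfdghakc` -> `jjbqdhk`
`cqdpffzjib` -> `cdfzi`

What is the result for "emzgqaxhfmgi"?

ezqxfg

In each case the input is transformed by: keep every other character starting from the first (positions 1st, 3rd, 5th, ...).
"emzgqaxhfmgi" → "ezqxfg".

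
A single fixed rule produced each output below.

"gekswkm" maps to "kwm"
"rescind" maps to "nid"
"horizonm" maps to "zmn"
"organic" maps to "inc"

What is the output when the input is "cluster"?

Looking at the pairs, the operation is to swap each adjacent pair of characters (1↔2, 3↔4, ...), then keep only the last 3 characters.
Starting from "cluster": after the first operation, "lcsuetr"; after the second, "etr".

etr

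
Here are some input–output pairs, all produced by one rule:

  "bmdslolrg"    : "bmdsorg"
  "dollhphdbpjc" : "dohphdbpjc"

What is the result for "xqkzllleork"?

The rule is to remove every "l".
"xqkzllleork" → "xqkzeork".

xqkzeork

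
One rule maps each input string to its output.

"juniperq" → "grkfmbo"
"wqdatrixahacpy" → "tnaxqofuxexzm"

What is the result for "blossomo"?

yilpplj

The transformation: shift every letter 3 places backward in the alphabet (wrapping around), then delete the last character.
For "blossomo", step one produces "yilppljl"; step two turns that into "yilpplj".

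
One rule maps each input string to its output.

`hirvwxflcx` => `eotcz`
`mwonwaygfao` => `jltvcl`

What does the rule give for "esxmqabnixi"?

What's happening: shift every letter 3 places backward in the alphabet (wrapping around), then keep every other character starting from the first (positions 1st, 3rd, 5th, ...).
Applying both steps to "esxmqabnixi": "bpujnxykfuf", then "bunyff".

bunyff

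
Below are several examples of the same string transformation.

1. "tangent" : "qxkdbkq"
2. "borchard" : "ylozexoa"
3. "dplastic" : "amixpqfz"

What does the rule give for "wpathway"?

Each output is the input with this applied: shift every letter 3 places backward in the alphabet (wrapping around).
Doing the same to "wpathway": "tmxqetxv".

tmxqetxv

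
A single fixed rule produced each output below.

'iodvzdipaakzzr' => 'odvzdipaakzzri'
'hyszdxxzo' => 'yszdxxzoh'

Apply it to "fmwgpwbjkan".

mwgpwbjkanf

Each output is the input with this applied: move the first character to the end.
For "fmwgpwbjkan" the result is "mwgpwbjkanf".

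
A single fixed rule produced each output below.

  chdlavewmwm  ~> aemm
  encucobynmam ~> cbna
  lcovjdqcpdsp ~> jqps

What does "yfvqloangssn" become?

What's happening: keep every other character starting from the first (positions 1st, 3rd, 5th, ...), then keep only the last 4 characters.
For "yfvqloangssn" the result is "lags".

lags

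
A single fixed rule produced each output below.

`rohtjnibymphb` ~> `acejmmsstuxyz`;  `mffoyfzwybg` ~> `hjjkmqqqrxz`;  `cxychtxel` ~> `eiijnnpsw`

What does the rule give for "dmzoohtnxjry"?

ceijkosuxyzz

Looking at the pairs, the operation is to shift every letter 11 places forward in the alphabet (wrapping around), then sort the characters into alphabetical order.
Applying both steps to "dmzoohtnxjry": "oxkzzseyiucj", then "ceijkosuxyzz".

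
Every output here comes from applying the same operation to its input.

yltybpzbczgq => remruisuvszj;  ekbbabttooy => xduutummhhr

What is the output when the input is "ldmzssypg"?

The pattern: shift every letter 7 places backward in the alphabet (wrapping around).
On "ldmzssypg" that produces "ewfsllriz".

ewfsllriz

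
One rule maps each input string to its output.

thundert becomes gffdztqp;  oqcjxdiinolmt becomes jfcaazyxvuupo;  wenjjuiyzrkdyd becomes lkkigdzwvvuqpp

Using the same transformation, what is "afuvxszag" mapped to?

ljhgesrmm

Rule — sort the characters into reverse alphabetical order, then shift every letter 12 places forward in the alphabet (wrapping around).
Applying both steps to "afuvxszag": "zxvusgfaa", then "ljhgesrmm".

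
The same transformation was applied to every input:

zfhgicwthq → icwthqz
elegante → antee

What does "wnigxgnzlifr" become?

The rule is to move the first character to the end, then delete the first 3 characters.
Starting from "wnigxgnzlifr": after the first operation, "nigxgnzlifrw"; after the second, "xgnzlifrw".
(Check on "zfhgicwthq": → "fhgicwthqz" → "icwthqz" ✓)

xgnzlifrw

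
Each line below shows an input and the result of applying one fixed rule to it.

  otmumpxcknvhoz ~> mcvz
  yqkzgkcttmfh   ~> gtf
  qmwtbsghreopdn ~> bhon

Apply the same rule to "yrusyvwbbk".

What's happening: delete the first 3 characters, then keep one character in every 3, starting at position 2 (positions 2nd, 5th, 8th, ...).
So "yrusyvwbbk" becomes "yb".

yb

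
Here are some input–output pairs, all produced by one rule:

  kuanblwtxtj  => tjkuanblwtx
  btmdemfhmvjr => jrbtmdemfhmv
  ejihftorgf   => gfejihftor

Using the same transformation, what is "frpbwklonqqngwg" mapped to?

The rule is to move the last 2 characters to the front (rotate right by 2).
Doing the same to "frpbwklonqqngwg": "wgfrpbwklonqqng".

wgfrpbwklonqqng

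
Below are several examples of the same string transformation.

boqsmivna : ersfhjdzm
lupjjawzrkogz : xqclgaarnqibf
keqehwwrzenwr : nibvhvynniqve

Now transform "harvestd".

The pattern: shift every letter 9 places backward in the alphabet (wrapping around), then move the last 2 characters to the front (rotate right by 2).
For "harvestd", step one produces "yrimvjku"; step two turns that into "kuyrimvj".
(Check on "lupjjawzrkogz": → "clgaarnqibfxq" → "xqclgaarnqibf" ✓)

kuyrimvj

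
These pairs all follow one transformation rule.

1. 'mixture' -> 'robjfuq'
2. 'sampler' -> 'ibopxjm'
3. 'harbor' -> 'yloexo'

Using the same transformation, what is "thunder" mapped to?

aboqerk

Rule — move the last 3 characters to the front (rotate right by 3), then shift every letter 3 places backward in the alphabet (wrapping around).
On "thunder": the first step gives "derthun", and the second then gives "aboqerk".
(Check on "harbor": → "borhar" → "yloexo" ✓)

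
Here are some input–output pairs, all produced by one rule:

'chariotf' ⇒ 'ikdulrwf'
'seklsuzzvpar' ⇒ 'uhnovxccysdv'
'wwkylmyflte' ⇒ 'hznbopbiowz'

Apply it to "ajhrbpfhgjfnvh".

The pattern: shift every letter 3 places forward in the alphabet (wrapping around), then swap the first and last characters.
On "ajhrbpfhgjfnvh": the first step gives "dmkuesikjmiqyk", and the second then gives "kmkuesikjmiqyd".

kmkuesikjmiqyd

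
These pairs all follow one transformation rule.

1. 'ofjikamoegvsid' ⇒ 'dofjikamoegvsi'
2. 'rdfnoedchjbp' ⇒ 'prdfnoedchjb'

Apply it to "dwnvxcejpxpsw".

Each output is the input with this applied: move the last character to the front.
So "dwnvxcejpxpsw" becomes "wdwnvxcejpxps".

wdwnvxcejpxps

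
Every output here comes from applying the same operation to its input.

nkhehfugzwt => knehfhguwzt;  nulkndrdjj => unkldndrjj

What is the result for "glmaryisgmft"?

The rule is to swap each adjacent pair of characters (1↔2, 3↔4, ...).
Applying that to "glmaryisgmft" gives "lgamyrsimgtf".

lgamyrsimgtf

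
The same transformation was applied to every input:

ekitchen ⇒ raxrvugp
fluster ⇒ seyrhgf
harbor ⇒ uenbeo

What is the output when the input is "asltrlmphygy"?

nlftylguecyz

Each output is the input with this applied: take characters alternately from the front and the back (1st, last, 2nd, 2nd-last, ...), then shift every letter 13 places forward in the alphabet (wrapping around) — i.e. ROT13.
On "asltrlmphygy" that produces "nlftylguecyz".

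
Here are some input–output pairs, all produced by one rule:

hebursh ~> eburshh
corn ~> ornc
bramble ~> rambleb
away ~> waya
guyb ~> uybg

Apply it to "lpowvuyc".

powvuycl

In each case the input is transformed by: move the first character to the end.
"lpowvuyc" → "powvuycl".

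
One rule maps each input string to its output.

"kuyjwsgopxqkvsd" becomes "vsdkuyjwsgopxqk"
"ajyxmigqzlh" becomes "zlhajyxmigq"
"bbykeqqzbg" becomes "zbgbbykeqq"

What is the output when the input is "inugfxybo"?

Looking at the pairs, the operation is to move the last 3 characters to the front (rotate right by 3).
So "inugfxybo" becomes "yboinugfx".

yboinugfx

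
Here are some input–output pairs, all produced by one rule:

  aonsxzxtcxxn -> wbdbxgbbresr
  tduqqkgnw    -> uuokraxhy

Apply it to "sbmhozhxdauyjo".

The transformation: move the first 3 characters to the end (rotate left by 3), then shift every letter 4 places forward in the alphabet (wrapping around).
Starting from "sbmhozhxdauyjo": after the first operation, "hozhxdauyjosbm"; after the second, "lsdlbheycnswfq".

lsdlbheycnswfq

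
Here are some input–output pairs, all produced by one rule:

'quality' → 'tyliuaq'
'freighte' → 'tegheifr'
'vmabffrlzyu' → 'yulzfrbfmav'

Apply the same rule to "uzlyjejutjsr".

srtjjujelyuz

The pattern: reverse the string, then swap each adjacent pair of characters (1↔2, 3↔4, ...).
On "uzlyjejutjsr": the first step gives "rsjtujejylzu", and the second then gives "srtjjujelyuz".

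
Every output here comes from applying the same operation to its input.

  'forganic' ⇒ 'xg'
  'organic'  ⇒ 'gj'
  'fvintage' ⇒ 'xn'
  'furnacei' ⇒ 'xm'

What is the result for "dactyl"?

The pattern: shift every letter 8 places backward in the alphabet (wrapping around), then keep only the first 2 characters.
On "dactyl": the first step gives "vsulqd", and the second then gives "vs".

vs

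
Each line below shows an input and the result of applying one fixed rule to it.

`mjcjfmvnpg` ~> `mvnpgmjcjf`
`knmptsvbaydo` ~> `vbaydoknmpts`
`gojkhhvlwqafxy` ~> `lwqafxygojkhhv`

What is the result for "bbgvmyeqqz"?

Looking at the pairs, the operation is to swap the front and back halves of the string.
On "bbgvmyeqqz" that produces "yeqqzbbgvm".

yeqqzbbgvm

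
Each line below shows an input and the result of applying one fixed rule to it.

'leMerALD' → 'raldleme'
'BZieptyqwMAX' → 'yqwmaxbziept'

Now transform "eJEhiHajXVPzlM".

What's happening: swap the front and back halves of the string, then convert every letter to lowercase.
On "eJEhiHajXVPzlM": the first step gives "jXVPzlMeJEhiHa", and the second then gives "jxvpzlmejehiha".

jxvpzlmejehiha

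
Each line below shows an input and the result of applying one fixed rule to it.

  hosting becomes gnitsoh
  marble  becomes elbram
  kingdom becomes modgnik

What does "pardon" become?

nodrap

Rule — reverse the string.
For "pardon" the result is "nodrap".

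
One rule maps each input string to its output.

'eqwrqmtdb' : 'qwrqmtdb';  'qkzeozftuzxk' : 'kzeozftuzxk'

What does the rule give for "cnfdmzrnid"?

nfdmzrnid

In each case the input is transformed by: delete the first character.
For "cnfdmzrnid" the result is "nfdmzrnid".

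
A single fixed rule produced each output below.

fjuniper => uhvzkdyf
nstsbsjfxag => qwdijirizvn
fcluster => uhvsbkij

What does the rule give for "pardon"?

The transformation: shift every letter 10 places backward in the alphabet (wrapping around), then move the last 2 characters to the front (rotate right by 2).
For "pardon", step one produces "fqhted"; step two turns that into "edfqht".

edfqht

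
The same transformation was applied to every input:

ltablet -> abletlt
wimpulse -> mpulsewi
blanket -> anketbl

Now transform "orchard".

chardor

What's happening: move the first 2 characters to the end (rotate left by 2).
Doing the same to "orchard": "chardor".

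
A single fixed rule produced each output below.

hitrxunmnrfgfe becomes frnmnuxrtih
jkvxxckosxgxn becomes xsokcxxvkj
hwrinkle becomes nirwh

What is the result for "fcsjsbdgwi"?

dbsjscf

What's happening: delete the last 3 characters, then reverse the string.
Working it through for "fcsjsbdgwi": intermediate "fcsjsbd", final "dbsjscf".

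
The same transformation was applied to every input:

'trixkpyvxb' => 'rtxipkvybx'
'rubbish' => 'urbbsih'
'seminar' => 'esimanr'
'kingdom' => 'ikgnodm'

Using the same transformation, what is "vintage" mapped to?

The pattern: swap each adjacent pair of characters (1↔2, 3↔4, ...).
On "vintage" that produces "ivtngae".

ivtngae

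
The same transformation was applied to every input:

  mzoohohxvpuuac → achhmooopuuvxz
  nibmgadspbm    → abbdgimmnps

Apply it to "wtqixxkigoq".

What's happening: sort the characters into alphabetical order.
"wtqixxkigoq" → "giikoqqtwxx".

giikoqqtwxx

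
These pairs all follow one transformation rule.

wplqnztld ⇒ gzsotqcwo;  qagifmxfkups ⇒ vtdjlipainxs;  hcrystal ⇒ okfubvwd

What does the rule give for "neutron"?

qqhxwur

Each output is the input with this applied: move the last character to the front, then shift every letter 3 places forward in the alphabet (wrapping around).
Working it through for "neutron": intermediate "nneutro", final "qqhxwur".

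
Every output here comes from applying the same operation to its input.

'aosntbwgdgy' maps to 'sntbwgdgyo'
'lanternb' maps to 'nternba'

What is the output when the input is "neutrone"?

utronee

The transformation: delete the first character, then move the first character to the end.
On "neutrone": the first step gives "eutrone", and the second then gives "utronee".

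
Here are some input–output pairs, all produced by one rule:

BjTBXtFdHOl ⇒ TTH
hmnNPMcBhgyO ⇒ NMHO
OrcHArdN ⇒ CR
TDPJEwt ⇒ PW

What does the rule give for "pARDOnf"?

RN

Looking at the pairs, the operation is to keep one character in every 3, starting at position 3 (positions 3rd, 6th, 9th, ...), then convert every letter to uppercase.
For "pARDOnf", step one produces "Rn"; step two turns that into "RN".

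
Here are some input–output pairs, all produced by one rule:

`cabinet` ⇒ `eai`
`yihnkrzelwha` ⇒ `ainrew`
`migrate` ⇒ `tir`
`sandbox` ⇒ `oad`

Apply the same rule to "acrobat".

aco

Looking at the pairs, the operation is to keep every other character starting from the second (positions 2nd, 4th, 6th, ...), then move the last character to the front.
"acrobat" → "coa" → "aco".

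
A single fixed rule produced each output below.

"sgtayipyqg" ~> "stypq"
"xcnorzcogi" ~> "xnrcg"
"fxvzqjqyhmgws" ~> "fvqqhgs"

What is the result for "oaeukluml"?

oekul

Each output is the input with this applied: keep every other character starting from the first (positions 1st, 3rd, 5th, ...).
"oaeukluml" → "oekul".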